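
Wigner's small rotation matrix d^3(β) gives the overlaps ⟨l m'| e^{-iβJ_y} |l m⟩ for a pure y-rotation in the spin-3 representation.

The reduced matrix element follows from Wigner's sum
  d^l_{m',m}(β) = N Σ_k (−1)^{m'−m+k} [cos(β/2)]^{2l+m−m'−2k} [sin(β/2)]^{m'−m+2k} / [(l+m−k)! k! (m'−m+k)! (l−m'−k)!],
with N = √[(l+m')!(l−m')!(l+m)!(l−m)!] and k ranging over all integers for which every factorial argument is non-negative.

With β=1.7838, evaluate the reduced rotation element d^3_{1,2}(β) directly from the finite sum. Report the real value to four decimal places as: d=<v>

d^3_{1,2}(β=1.7838) via Wigner's sum:
c=cos(1.7838/2)=0.627934, s=sin(1.7838/2)=0.778266; N=√[24·2·120·1]=75.894664
The bounds max(0,m−m')=1 and min(l+m,l−m')=2 give 2 terms
  k=1: (−1)^0·75.8947/(24)·0.6279^5·0.7783^1 = +0.240270
  k=2: (−1)^1·75.8947/(12)·0.6279^3·0.7783^3 = -0.738172
d^3_{1,2}(1.7838) = +0.240270 -0.738172 = -0.497902

d=-0.4979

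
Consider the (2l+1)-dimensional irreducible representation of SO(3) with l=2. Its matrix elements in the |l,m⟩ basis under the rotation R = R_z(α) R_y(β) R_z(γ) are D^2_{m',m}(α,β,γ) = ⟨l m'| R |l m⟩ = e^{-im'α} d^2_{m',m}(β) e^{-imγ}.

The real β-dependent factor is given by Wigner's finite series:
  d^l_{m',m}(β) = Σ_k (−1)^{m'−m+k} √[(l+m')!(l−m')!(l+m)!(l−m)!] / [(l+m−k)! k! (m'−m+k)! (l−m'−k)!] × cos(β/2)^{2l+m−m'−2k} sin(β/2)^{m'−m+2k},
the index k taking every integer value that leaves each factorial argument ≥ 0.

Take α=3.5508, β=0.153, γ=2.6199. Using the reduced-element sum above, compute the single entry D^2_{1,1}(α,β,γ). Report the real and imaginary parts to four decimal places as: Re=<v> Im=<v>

Re=0.9648 Im=0.1090

First d^2_{1,1}(β=0.153), then the phase factors e^{-i(1)α} and e^{-i(1)γ}:
With c≡cos(β/2)=0.997075 and s≡sin(β/2)=0.076425, N=[6·1·6·1]^{1/2}=6.000000
k: max(0,(1)−(1))=0 … min(2+(1),2−(1))=1
  k=0: (−1)^0·6.0000/(6)·0.9971^4·0.0764^0 = +0.988352
  k=1: (−1)^1·6.0000/(2)·0.9971^2·0.0764^2 = -0.017420
d^2_{1,1}(0.153) = +0.988352 -0.017420 = +0.970932
D = (-0.917436+0.397882i)·(+0.970932)·(-0.866977-0.498348i) = +0.964796+0.108985i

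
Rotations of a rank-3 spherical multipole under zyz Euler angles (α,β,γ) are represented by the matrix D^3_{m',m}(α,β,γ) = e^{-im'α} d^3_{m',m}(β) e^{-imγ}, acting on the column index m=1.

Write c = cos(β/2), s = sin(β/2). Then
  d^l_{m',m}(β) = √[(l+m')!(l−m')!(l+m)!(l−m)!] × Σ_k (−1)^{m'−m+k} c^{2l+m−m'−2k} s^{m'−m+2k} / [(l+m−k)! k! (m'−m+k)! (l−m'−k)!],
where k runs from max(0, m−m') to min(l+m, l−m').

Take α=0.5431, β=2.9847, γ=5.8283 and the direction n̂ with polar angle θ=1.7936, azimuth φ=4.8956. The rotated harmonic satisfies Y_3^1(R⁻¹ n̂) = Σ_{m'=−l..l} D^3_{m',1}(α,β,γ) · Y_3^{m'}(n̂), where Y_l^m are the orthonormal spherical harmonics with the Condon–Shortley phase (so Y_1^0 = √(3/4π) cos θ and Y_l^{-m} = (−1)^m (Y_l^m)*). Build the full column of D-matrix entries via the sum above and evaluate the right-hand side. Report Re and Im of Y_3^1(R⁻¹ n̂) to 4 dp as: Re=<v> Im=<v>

Re=0.2059 Im=-0.1832

Need the full column D^3_{m',1} for m'=−3..3 at α=0.5431, β=2.9847, γ=5.8283.
cos(β/2)=0.078366, sin(β/2)=0.996925
d^3_{-3,1}: single k=4 term ⇒ +0.023494;  D = -0.011538+0.020465i
d^3_{-2,1}: k∈[3..4] ⇒ +0.003016 -0.244028 = -0.241012;  D = -0.007160-0.240905i
d^3_{-1,1}: k∈[2..4] ⇒ +0.000225 -0.048528 +0.981689 = +0.933386;  D = +0.505892+0.784400i
d^3_{0,1}: k∈[1..3] ⇒ +0.000010 -0.004955 +0.267319 = +0.262374;  D = +0.235693+0.115276i
d^3_{1,1}: k∈[0..2] ⇒ +0.000000 -0.000300 +0.036396 = +0.036096;  D = +0.035956-0.003180i
d^3_{2,1}: k∈[0..1] ⇒ -0.000009 +0.003016 = +0.003006;  D = +0.002427-0.001774i
d^3_{3,1}: single k=0 term ⇒ +0.000145;  D = +0.000056-0.000134i
Y_3^{m'}(θ=1.7936,φ=4.8956) and Σ D·Y over m':
  (-0.0115+0.0205i)·(-0.2022-0.3300i)  (-0.0072-0.2409i)·(+0.2005-0.0770i)  (+0.5059+0.7844i)·(-0.0434-0.2343i)  (+0.2357+0.1153i)·(+0.2272+0.0000i)  (+0.0360-0.0032i)·(+0.0434-0.2343i)  (+0.0024-0.0018i)·(+0.2005+0.0770i)  (+0.0001-0.0001i)·(+0.2022-0.3300i)
Y_3^1(R⁻¹ n̂) = +0.205872-0.183225i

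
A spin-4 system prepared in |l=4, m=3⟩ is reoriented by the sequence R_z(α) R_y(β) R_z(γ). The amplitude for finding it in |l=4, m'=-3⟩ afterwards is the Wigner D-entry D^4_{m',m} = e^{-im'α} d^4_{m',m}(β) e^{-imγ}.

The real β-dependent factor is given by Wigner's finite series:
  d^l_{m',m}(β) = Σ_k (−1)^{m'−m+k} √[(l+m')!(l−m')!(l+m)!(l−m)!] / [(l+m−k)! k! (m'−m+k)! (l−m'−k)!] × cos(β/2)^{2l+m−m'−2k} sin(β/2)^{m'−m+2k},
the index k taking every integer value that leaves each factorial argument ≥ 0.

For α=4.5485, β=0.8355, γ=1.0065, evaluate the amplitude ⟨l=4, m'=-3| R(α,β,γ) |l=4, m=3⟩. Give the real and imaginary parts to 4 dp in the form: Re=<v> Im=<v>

Re=-0.0092 Im=-0.0236

First d^4_{-3,3}(β=0.8355), then the phase factors e^{-i(-3)α} and e^{-i(3)γ}:
Half-angle: c=0.914004, s=0.405705. N=√(1·5040·5040·1)=5040.000000
The bounds max(0,m−m')=6 and min(l+m,l−m')=7 give 2 terms
  k=6: (−1)^0·5040.0000/(720)·0.9140^2·0.4057^6 = +0.026077
  k=7: (−1)^1·5040.0000/(5040)·0.9140^0·0.4057^8 = -0.000734
d^4_{-3,3}(0.8355) = +0.026077 -0.000734 = +0.025343
Phases: e^{-i·(-3)·4.5485}=+0.472096+0.881547i, e^{-i·(3)·1.0065}=-0.992556-0.121790i ⇒ D=-0.009154-0.023632i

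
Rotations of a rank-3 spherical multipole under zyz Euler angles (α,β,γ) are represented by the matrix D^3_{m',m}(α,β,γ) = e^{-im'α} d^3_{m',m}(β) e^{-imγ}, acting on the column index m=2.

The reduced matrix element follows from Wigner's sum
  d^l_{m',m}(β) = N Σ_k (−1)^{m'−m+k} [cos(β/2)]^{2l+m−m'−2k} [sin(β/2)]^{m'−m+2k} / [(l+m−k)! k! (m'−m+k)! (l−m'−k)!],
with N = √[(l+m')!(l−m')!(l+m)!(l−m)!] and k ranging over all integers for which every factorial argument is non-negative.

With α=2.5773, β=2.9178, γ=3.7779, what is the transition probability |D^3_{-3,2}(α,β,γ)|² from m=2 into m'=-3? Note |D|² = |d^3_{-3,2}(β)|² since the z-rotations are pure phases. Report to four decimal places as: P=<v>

P=0.0703

Split into d^3_{-3,2}(β=2.9178) × two z-phases.
c=cos(2.9178/2)=0.111663, s=sin(2.9178/2)=0.993746; N=√[1·720·120·1]=293.938769
Admissible k: 5..5 (factorial args all ≥0)
  k=5: (−1)^0·293.9388/(120)·0.1117^1·0.9937^5 = +0.265071
d^3_{-3,2}(2.9178) = +0.265071
|D^3_{-3,2}|² = |d^3_{-3,2}(β)|² = (+0.265071)² = 0.070263 (the z-rotation phases have unit modulus)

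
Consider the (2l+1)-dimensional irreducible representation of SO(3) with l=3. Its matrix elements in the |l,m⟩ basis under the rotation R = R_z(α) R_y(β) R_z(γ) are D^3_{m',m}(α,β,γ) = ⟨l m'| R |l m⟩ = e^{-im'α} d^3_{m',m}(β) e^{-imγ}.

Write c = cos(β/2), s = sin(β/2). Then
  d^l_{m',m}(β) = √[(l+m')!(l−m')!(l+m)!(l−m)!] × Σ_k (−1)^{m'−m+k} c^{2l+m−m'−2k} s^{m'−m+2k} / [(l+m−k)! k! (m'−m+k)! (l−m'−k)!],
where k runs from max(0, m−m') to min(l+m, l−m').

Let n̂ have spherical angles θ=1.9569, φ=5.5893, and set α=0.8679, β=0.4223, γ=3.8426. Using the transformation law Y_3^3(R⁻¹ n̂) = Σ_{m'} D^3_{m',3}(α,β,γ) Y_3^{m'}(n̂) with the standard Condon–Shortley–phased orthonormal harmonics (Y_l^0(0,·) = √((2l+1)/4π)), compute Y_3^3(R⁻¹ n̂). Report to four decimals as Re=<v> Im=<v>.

Re=0.3470 Im=-0.0045

Need the full column D^3_{m',3} for m'=−3..3 at α=0.8679, β=0.4223, γ=3.8426.
cos(β/2)=0.977791, sin(β/2)=0.209584
d^3_{-3,3}: single k=6 term ⇒ +0.000085;  D = -0.000074-0.000041i
d^3_{-2,3}: single k=5 term ⇒ +0.000969;  D = -0.000904+0.000348i
d^3_{-1,3}: single k=4 term ⇒ +0.007145;  D = -0.002353+0.006746i
d^3_{0,3}: single k=3 term ⇒ +0.038488;  D = +0.019531+0.033165i
d^3_{1,3}: single k=2 term ⇒ +0.155506;  D = +0.153247+0.026412i
d^3_{2,3}: single k=1 term ⇒ +0.458843;  D = +0.351760-0.294621i
d^3_{3,3}: single k=0 term ⇒ +0.873927;  D = +0.004952-0.873913i
Y_3^{m'}(θ=1.9569,φ=5.5893) and Σ D·Y over m':
  (-0.0001-0.0000i)·(-0.1622+0.2893i)  (-0.0009+0.0003i)·(-0.0601-0.3248i)  (-0.0024+0.0067i)·(-0.0670-0.0557i)  (+0.0195+0.0332i)·(+0.3219+0.0000i)  (+0.1532+0.0264i)·(+0.0670-0.0557i)  (+0.3518-0.2946i)·(-0.0601+0.3248i)  (+0.0050-0.8739i)·(+0.1622+0.2893i)
Y_3^3(R⁻¹ n̂) = +0.346950-0.004498i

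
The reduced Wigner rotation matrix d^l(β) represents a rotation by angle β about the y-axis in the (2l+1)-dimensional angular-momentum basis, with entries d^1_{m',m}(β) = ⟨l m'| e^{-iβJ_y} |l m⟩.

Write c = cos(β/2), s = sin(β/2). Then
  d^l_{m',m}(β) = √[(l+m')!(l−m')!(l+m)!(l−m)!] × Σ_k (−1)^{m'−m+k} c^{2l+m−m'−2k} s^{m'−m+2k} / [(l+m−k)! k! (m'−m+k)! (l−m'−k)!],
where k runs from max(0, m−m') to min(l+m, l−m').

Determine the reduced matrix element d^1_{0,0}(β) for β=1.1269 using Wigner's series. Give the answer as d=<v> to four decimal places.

d^1_{0,0}(β=1.1269) via Wigner's sum:
c=cos(1.1269/2)=0.845417, s=sin(1.1269/2)=0.534106; N=√[1·1·1·1]=1.000000
k: max(0,(0)−(0))=0 … min(1+(0),1−(0))=1
  k=0: (−1)^0·1.0000/(1)·0.8454^2·0.5341^0 = +0.714731
  k=1: (−1)^1·1.0000/(1)·0.8454^0·0.5341^2 = -0.285269
d^1_{0,0}(1.1269) = +0.714731 -0.285269 = +0.429461

d=0.4295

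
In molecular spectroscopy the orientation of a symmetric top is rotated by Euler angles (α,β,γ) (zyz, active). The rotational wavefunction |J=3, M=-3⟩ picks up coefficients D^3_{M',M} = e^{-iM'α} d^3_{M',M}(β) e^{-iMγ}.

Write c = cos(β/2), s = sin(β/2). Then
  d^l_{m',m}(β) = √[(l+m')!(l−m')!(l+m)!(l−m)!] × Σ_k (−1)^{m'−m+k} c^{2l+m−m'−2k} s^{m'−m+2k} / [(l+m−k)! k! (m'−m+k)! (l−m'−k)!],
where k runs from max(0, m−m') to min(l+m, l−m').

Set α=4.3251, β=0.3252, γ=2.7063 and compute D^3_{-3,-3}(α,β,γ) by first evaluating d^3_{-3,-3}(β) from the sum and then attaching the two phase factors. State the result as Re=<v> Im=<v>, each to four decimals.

Re=-0.5762 Im=0.7216

First d^3_{-3,-3}(β=0.3252), then the phase factors e^{-i(-3)α} and e^{-i(-3)γ}:
Half-angle: c=0.986810, s=0.161884. N=√(1·720·1·720)=720.000000
k∈{0} keeps every argument non-negative
  k=0: (−1)^0·720.0000/(720)·0.9868^6·0.1619^0 = +0.923423
d^3_{-3,-3}(0.3252) = +0.923423
Attach z-rotation phases: D = e^{-i(-3)(4.3251)}·(+0.923423)·e^{-i(-3)(2.7063)} = -0.576213+0.721587i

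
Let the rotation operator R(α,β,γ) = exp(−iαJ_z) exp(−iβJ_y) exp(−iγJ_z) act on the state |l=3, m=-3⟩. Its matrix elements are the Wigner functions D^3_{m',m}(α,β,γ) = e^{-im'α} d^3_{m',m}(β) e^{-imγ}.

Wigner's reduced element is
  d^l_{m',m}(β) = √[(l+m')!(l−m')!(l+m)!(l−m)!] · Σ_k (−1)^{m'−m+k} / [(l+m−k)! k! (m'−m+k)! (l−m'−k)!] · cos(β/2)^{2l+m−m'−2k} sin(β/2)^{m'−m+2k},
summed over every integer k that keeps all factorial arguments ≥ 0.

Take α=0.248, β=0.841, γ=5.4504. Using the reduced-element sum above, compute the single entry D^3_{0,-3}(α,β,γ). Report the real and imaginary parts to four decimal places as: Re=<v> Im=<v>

Split into d^3_{0,-3}(β=0.841) × two z-phases.
With c≡cos(β/2)=0.912885 and s≡sin(β/2)=0.408217, N=[6·6·1·720]^{1/2}=160.996894
k∈{0} keeps every argument non-negative
  k=0: (−1)^3·160.9969/(36)·0.9129^3·0.4082^3 = -0.231439
d^3_{0,-3}(0.841) = -0.231439
Phases: e^{-i·(0)·0.248}=+1.000000+0.000000i, e^{-i·(-3)·5.4504}=-0.800159-0.599788i ⇒ D=+0.185188+0.138814i

Re=0.1852 Im=0.1388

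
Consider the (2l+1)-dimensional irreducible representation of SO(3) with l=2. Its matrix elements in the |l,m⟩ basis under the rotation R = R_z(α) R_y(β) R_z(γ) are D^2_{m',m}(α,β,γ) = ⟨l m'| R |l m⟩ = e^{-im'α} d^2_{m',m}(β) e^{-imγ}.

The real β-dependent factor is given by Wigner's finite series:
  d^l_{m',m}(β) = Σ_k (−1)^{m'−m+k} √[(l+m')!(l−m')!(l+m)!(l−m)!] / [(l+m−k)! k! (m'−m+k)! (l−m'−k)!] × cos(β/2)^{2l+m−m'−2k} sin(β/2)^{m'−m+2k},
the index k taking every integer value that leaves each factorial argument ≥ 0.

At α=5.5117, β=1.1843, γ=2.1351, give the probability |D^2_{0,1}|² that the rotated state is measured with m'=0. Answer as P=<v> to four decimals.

Split into d^2_{0,1}(β=1.1843) × two z-phases.
c=cos(1.1843/2)=0.829743, s=sin(1.1843/2)=0.558146; N=√[2·2·6·1]=4.898979
The bounds max(0,m−m')=1 and min(l+m,l−m')=2 give 2 terms
  k=1: (−1)^0·4.8990/(2)·0.8297^3·0.5581^1 = +0.781005
  k=2: (−1)^1·4.8990/(2)·0.8297^1·0.5581^3 = -0.353397
d^2_{0,1}(1.1843) = +0.781005 -0.353397 = +0.427608
|D^2_{0,1}|² = |d^2_{0,1}(β)|² = (+0.427608)² = 0.182848 (the z-rotation phases have unit modulus)

P=0.1828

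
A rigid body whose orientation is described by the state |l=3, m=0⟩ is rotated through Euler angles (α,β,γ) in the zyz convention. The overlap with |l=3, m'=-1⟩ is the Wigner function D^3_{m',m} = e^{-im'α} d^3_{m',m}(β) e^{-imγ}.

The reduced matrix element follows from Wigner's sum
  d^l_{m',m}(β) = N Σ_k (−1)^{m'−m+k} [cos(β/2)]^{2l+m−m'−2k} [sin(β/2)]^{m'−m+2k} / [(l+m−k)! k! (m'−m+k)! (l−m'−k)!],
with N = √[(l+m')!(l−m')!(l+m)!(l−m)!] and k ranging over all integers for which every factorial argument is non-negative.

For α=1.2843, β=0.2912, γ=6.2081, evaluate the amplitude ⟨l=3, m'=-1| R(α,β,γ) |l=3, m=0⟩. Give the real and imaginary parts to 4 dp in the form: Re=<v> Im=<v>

Split into d^3_{-1,0}(β=0.2912) × two z-phases.
With c≡cos(β/2)=0.989419 and s≡sin(β/2)=0.145086, N=[2·24·6·6]^{1/2}=41.569219
k∈{1,2,3} keeps every argument non-negative
  k=1: (−1)^0·41.5692/(12)·0.9894^5·0.1451^1 = +0.476560
  k=2: (−1)^1·41.5692/(4)·0.9894^3·0.1451^3 = -0.030742
  k=3: (−1)^2·41.5692/(12)·0.9894^1·0.1451^5 = +0.000220
d^3_{-1,0}(0.2912) = +0.476560 -0.030742 +0.000220 = +0.446039
D = (+0.282593+0.959240i)·(+0.446039)·(+1.000000+0.000000i) = +0.126047+0.427858i

Re=0.1260 Im=0.4279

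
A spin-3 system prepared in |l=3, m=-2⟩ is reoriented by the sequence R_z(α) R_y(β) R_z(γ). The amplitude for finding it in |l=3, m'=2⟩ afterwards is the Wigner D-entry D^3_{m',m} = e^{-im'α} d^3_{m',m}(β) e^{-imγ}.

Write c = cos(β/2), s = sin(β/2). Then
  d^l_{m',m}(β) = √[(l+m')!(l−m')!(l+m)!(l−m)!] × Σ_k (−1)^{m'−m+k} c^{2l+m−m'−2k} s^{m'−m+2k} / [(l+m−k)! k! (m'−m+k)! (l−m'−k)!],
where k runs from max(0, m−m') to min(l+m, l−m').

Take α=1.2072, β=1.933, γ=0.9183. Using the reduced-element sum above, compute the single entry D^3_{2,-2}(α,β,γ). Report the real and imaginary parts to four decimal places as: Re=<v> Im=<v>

First d^3_{2,-2}(β=1.933), then the phase factors e^{-i(2)α} and e^{-i(-2)γ}:
Half-angle: c=0.568183, s=0.822902. N=√(120·1·1·120)=120.000000
The bounds max(0,m−m')=0 and min(l+m,l−m')=1 give 2 terms
  k=0: (−1)^4·120.0000/(24)·0.5682^2·0.8229^4 = +0.740184
  k=1: (−1)^5·120.0000/(120)·0.5682^0·0.8229^6 = -0.310520
d^3_{2,-2}(1.933) = +0.740184 -0.310520 = +0.429664
Attach z-rotation phases: D = e^{-i(2)(1.2072)}·(+0.429664)·e^{-i(-2)(0.9183)} = +0.359915-0.234675i

Re=0.3599 Im=-0.2347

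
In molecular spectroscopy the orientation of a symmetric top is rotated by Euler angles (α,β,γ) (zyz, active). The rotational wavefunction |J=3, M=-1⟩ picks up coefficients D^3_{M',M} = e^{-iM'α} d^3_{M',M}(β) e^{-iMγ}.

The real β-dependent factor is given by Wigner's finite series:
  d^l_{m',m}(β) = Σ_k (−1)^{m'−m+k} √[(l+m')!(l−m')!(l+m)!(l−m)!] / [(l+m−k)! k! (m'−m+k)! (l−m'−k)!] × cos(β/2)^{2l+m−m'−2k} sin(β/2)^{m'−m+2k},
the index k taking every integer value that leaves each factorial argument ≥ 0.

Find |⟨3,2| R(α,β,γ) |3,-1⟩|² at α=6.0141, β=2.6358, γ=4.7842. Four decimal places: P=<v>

P=0.3402

Split into d^3_{2,-1}(β=2.6358) × two z-phases.
Half-angle: c=0.250209, s=0.968192. N=√(120·1·2·24)=75.894664
The bounds max(0,m−m')=0 and min(l+m,l−m')=1 give 2 terms
  k=0: (−1)^3·75.8947/(12)·0.2502^3·0.9682^3 = -0.089913
  k=1: (−1)^4·75.8947/(24)·0.2502^1·0.9682^5 = +0.673148
d^3_{2,-1}(2.6358) = -0.089913 +0.673148 = +0.583234
|D^3_{2,-1}|² = |d^3_{2,-1}(β)|² = (+0.583234)² = 0.340162 (the z-rotation phases have unit modulus)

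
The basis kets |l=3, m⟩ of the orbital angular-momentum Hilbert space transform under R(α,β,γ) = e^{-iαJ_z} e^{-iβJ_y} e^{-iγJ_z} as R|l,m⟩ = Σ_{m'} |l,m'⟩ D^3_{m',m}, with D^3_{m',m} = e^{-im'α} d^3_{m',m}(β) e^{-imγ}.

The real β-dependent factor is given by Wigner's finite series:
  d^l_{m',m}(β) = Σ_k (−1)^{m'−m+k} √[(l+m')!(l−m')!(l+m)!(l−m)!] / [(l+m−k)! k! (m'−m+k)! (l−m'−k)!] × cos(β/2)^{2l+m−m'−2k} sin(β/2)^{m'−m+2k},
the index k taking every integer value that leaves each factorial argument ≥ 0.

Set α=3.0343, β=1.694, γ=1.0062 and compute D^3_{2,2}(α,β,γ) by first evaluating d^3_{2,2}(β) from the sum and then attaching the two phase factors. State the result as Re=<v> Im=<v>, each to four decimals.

Re=0.1025 Im=0.4439

Split into d^3_{2,2}(β=1.694) × two z-phases.
With c≡cos(β/2)=0.662234 and s≡sin(β/2)=0.749297, N=[120·1·120·1]^{1/2}=120.000000
k: max(0,(2)−(2))=0 … min(3+(2),3−(2))=1
  k=0: (−1)^0·120.0000/(120)·0.6622^6·0.7493^0 = +0.084347
  k=1: (−1)^1·120.0000/(24)·0.6622^4·0.7493^2 = -0.539913
d^3_{2,2}(1.694) = +0.084347 -0.539913 = -0.455566
Phases: e^{-i·(2)·3.0343}=+0.977065+0.212942i, e^{-i·(2)·1.0062}=-0.427390-0.904067i ⇒ D=+0.102536+0.443877i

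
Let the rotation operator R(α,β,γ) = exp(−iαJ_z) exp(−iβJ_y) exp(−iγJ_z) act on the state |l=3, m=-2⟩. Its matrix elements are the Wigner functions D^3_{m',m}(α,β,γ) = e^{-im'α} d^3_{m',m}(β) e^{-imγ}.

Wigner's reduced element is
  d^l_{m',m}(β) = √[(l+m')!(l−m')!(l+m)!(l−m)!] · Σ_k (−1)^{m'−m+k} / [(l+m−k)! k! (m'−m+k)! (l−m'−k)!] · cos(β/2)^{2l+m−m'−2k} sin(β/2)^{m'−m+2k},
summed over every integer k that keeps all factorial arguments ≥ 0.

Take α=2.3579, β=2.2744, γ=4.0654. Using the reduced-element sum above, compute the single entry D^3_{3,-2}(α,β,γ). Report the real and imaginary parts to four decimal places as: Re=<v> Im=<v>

Split into d^3_{3,-2}(β=2.2744) × two z-phases.
Half-angle: c=0.420137, s=0.907461. N=√(720·1·1·120)=293.938769
k∈{0} keeps every argument non-negative
  k=0: (−1)^5·293.9388/(120)·0.4201^1·0.9075^5 = -0.633294
d^3_{3,-2}(2.2744) = -0.633294
Attach z-rotation phases: D = e^{-i(3)(2.3579)}·(-0.633294)·e^{-i(-2)(4.0654)} = -0.311201-0.551558i

Re=-0.3112 Im=-0.5516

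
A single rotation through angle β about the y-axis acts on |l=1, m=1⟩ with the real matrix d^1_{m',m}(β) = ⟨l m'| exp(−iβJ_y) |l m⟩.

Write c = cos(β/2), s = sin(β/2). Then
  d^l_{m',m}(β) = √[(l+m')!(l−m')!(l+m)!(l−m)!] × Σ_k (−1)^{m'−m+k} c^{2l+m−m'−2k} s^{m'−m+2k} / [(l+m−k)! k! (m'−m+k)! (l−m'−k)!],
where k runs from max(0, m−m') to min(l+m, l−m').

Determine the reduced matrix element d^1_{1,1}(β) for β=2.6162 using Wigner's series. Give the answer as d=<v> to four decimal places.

d=0.0674

d^1_{1,1}(β=2.6162) via Wigner's sum:
With c≡cos(β/2)=0.259685 and s≡sin(β/2)=0.965693, N=[2·1·2·1]^{1/2}=2.000000
Admissible k: 0..0 (factorial args all ≥0)
  k=0: (−1)^0·2.0000/(2)·0.2597^2·0.9657^0 = +0.067436
d^1_{1,1}(2.6162) = +0.067436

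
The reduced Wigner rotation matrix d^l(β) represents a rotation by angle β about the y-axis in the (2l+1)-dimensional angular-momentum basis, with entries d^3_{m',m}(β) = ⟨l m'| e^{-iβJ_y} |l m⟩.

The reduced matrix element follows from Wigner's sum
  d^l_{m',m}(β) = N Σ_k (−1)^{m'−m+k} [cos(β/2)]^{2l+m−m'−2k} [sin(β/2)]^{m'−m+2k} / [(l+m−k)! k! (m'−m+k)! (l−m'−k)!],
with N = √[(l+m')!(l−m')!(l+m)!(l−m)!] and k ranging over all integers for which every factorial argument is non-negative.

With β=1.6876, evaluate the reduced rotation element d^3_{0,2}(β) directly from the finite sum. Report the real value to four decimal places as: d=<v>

d=-0.1574

d^3_{0,2}(β=1.6876) via Wigner's sum:
Half-angle: c=0.664628, s=0.747174. N=√(6·6·120·1)=65.726707
k: max(0,(2)−(0))=2 … min(3+(2),3−(0))=3
  k=2: (−1)^0·65.7267/(12)·0.6646^4·0.7472^2 = +0.596650
  k=3: (−1)^1·65.7267/(12)·0.6646^2·0.7472^4 = -0.754059
d^3_{0,2}(1.6876) = +0.596650 -0.754059 = -0.157409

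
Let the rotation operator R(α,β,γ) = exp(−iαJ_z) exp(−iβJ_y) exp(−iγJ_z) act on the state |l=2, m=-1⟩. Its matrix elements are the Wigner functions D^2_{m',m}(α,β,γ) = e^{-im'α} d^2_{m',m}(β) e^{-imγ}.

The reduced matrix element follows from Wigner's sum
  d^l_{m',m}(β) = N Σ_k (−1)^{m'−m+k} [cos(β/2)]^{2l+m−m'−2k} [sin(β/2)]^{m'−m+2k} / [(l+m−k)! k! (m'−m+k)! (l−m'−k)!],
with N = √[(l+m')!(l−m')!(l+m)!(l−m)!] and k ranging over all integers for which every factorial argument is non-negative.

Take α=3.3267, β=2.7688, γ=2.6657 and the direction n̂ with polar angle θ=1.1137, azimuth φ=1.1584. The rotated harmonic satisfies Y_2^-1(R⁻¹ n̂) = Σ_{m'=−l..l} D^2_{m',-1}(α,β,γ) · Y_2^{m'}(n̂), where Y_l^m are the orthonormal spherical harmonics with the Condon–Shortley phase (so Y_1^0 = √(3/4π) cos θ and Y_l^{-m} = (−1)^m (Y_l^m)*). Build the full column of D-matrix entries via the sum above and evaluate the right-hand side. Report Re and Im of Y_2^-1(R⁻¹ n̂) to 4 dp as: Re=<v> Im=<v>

Re=0.2826 Im=0.2379

Need the full column D^2_{m',-1} for m'=−2..2 at α=3.3267, β=2.7688, γ=2.6657.
cos(β/2)=0.185319, sin(β/2)=0.982678
d^2_{-2,-1}: single k=1 term ⇒ +0.012508;  D = -0.012439+0.001319i
d^2_{-1,-1}: k∈[0..1] ⇒ +0.001179 -0.099491 = -0.098311;  D = -0.094184+0.028186i
d^2_{0,-1}: k∈[0..1] ⇒ -0.015320 +0.430754 = +0.415435;  D = -0.369273+0.190324i
d^2_{1,-1}: k∈[0..1] ⇒ +0.099491 -0.932493 = -0.833002;  D = -0.657554+0.511386i
d^2_{2,-1}: single k=0 term ⇒ -0.351709;  D = +0.233149-0.263327i
Y_2^{m'}(θ=1.1137,φ=1.1584) and Σ D·Y over m':
  (-0.0124+0.0013i)·(-0.2111-0.2284i)  (-0.0942+0.0282i)·(+0.1226-0.2803i)  (-0.3693+0.1903i)·(-0.1311+0.0000i)  (-0.6576+0.5114i)·(-0.1226-0.2803i)  (+0.2331-0.2633i)·(-0.2111+0.2284i)
Y_2^-1(R⁻¹ n̂) = +0.282599+0.237921i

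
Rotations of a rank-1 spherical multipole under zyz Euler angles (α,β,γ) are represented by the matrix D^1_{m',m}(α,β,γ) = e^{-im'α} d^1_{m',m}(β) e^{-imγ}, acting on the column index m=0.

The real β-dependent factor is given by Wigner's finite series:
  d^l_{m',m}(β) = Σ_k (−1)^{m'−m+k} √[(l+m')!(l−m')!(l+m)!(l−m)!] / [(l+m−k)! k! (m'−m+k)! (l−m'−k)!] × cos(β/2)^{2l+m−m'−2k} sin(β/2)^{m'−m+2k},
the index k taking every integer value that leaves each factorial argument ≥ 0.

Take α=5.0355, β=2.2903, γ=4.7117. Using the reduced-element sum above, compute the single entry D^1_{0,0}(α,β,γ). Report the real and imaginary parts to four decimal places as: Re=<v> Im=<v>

Split into d^1_{0,0}(β=2.2903) × two z-phases.
c=cos(2.2903/2)=0.412910, s=sin(2.2903/2)=0.910772; N=√[1·1·1·1]=1.000000
The bounds max(0,m−m')=0 and min(l+m,l−m')=1 give 2 terms
  k=0: (−1)^0·1.0000/(1)·0.4129^2·0.9108^0 = +0.170494
  k=1: (−1)^1·1.0000/(1)·0.4129^0·0.9108^2 = -0.829506
d^1_{0,0}(2.2903) = +0.170494 -0.829506 = -0.659011
Phases: e^{-i·(0)·5.0355}=+1.000000+0.000000i, e^{-i·(0)·4.7117}=+1.000000+0.000000i ⇒ D=-0.659011+0.000000i

Re=-0.6590 Im=0.0000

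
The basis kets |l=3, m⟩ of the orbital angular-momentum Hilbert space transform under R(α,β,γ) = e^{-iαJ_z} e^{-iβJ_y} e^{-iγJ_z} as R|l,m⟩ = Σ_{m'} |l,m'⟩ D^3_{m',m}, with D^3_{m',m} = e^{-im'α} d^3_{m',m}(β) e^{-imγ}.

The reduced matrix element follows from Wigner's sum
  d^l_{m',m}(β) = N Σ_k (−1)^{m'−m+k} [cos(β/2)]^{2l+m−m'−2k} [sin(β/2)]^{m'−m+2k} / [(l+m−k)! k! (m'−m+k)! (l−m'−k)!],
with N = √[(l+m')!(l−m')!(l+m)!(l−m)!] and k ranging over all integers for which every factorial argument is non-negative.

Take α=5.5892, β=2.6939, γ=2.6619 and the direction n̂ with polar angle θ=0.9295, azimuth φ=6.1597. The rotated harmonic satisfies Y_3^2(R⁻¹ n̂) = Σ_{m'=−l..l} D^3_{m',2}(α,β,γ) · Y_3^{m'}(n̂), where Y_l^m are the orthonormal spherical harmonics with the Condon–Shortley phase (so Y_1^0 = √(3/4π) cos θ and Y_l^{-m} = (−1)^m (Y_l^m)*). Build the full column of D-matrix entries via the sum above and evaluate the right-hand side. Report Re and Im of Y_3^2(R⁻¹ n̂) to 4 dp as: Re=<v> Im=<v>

Re=-0.2372 Im=-0.0079

Need the full column D^3_{m',2} for m'=−3..3 at α=5.5892, β=2.6939, γ=2.6619.
cos(β/2)=0.221982, sin(β/2)=0.975051
d^3_{-3,2}: single k=5 term ⇒ +0.479213;  D = +0.207675-0.431875i
d^3_{-2,2}: k∈[4..5] ⇒ +0.222696 -0.859337 = -0.636641;  D = -0.579060+0.264578i
d^3_{-1,2}: k∈[3..4] ⇒ +0.064130 -0.618662 = -0.554532;  D = -0.535116-0.145451i
d^3_{0,2}: k∈[2..3] ⇒ +0.012644 -0.243952 = -0.231308;  D = -0.132776-0.189404i
d^3_{1,2}: k∈[1..2] ⇒ +0.001662 -0.064130 = -0.062468;  D = +0.005152-0.062255i
d^3_{2,2}: k∈[0..1] ⇒ +0.000120 -0.011542 = -0.011423;  D = +0.008005-0.008148i
d^3_{3,2}: single k=0 term ⇒ -0.001287;  D = +0.001281-0.000129i
Y_3^{m'}(θ=0.9295,φ=6.1597) and Σ D·Y over m':
  (+0.2077-0.4319i)·(+0.2001+0.0777i)  (-0.5791+0.2646i)·(+0.3807+0.0960i)  (-0.5351-0.1455i)·(+0.2029+0.0252i)  (-0.1328-0.1894i)·(-0.2703+0.0000i)  (+0.0052-0.0623i)·(-0.2029+0.0252i)  (+0.0080-0.0081i)·(+0.3807-0.0960i)  (+0.0013-0.0001i)·(-0.2001+0.0777i)
Y_3^2(R⁻¹ n̂) = -0.237174-0.007922i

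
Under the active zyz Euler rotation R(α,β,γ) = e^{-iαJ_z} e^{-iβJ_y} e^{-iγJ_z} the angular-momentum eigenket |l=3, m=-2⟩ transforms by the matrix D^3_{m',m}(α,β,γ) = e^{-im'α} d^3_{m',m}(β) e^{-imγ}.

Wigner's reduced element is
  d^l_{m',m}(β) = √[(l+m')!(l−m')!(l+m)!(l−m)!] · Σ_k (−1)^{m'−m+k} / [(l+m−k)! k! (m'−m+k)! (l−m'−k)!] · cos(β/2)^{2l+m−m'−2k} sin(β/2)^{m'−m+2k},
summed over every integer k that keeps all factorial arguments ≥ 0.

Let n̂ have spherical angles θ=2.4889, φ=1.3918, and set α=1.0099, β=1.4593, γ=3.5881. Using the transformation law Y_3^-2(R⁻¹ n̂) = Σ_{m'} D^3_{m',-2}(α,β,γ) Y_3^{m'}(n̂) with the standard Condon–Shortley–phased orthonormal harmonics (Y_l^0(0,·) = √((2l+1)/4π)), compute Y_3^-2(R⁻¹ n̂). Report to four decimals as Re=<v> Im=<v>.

Need the full column D^3_{m',-2} for m'=−3..3 at α=1.0099, β=1.4593, γ=3.5881.
cos(β/2)=0.745408, sin(β/2)=0.666609
d^3_{-3,-2}: single k=1 term ⇒ +0.375765;  D = -0.266840-0.264567i
d^3_{-2,-2}: k∈[0..1] ⇒ +0.171539 -0.685942 = -0.514403;  D = +0.501000-0.116660i
d^3_{-1,-2}: k∈[0..1] ⇒ -0.485110 +0.775934 = +0.290824;  D = -0.094822+0.274931i
d^3_{0,-2}: k∈[0..1] ⇒ +0.751412 -0.600942 = +0.150470;  D = +0.094355+0.117211i
d^3_{1,-2}: k∈[0..1] ⇒ -0.775934 +0.310277 = -0.465657;  D = -0.462480+0.054305i
d^3_{2,-2}: k∈[0..1] ⇒ +0.548583 -0.087746 = +0.460837;  D = +0.197959-0.416152i
d^3_{3,-2}: single k=0 term ⇒ -0.240339;  D = +0.128862+0.202873i
Y_3^{m'}(θ=2.4889,φ=1.3918) and Σ D·Y over m':
  (-0.2668-0.2646i)·(-0.0478+0.0803i)  (+0.5010-0.1167i)·(+0.2805+0.1049i)  (-0.0948+0.2749i)·(+0.0753-0.4164i)  (+0.0944+0.1172i)·(-0.0462+0.0000i)  (-0.4625+0.0543i)·(-0.0753-0.4164i)  (+0.1980-0.4162i)·(+0.2805-0.1049i)  (+0.1289+0.2029i)·(+0.0478+0.0803i)
Y_3^-2(R⁻¹ n̂) = +0.348918+0.136869i

Re=0.3489 Im=0.1369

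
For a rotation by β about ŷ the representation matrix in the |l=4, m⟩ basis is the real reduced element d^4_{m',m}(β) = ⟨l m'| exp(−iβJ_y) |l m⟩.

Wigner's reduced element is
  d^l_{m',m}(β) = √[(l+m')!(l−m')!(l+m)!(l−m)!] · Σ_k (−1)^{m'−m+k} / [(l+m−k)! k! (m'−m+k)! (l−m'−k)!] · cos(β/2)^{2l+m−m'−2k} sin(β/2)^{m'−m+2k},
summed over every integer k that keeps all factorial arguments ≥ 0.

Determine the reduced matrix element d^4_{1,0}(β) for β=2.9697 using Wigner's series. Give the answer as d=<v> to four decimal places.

d=0.3575

d^4_{1,0}(β=2.9697) via Wigner's sum:
Half-angle: c=0.085841, s=0.996309. N=√(120·6·24·24)=643.987578
Admissible k: 0..3 (factorial args all ≥0)
  k=0: (−1)^1·643.9876/(144)·0.0858^7·0.9963^1 = -0.000000
  k=1: (−1)^2·643.9876/(24)·0.0858^5·0.9963^3 = +0.000124
  k=2: (−1)^3·643.9876/(24)·0.0858^3·0.9963^5 = -0.016661
  k=3: (−1)^4·643.9876/(144)·0.0858^1·0.9963^7 = +0.374081
d^4_{1,0}(2.9697) = -0.000000 +0.000124 -0.016661 +0.374081 = +0.357543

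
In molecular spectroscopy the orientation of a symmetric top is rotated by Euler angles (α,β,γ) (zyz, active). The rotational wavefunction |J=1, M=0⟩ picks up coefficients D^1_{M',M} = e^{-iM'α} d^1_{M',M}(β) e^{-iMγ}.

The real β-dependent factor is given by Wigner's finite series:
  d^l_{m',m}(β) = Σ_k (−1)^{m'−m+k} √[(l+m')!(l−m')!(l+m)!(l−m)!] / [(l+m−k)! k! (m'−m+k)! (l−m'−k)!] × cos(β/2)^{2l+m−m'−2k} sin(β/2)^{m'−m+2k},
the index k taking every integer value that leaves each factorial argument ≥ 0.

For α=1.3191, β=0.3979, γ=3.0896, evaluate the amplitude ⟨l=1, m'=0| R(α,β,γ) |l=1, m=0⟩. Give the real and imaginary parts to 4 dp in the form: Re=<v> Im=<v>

First d^1_{0,0}(β=0.3979), then the phase factors e^{-i(0)α} and e^{-i(0)γ}:
c=cos(0.3979/2)=0.980275, s=sin(0.3979/2)=0.197640; N=√[1·1·1·1]=1.000000
k∈{0,1} keeps every argument non-negative
  k=0: (−1)^0·1.0000/(1)·0.9803^2·0.1976^0 = +0.960938
  k=1: (−1)^1·1.0000/(1)·0.9803^0·0.1976^2 = -0.039062
d^1_{0,0}(0.3979) = +0.960938 -0.039062 = +0.921877
Phases: e^{-i·(0)·1.3191}=+1.000000+0.000000i, e^{-i·(0)·3.0896}=+1.000000+0.000000i ⇒ D=+0.921877+0.000000i

Re=0.9219 Im=0.0000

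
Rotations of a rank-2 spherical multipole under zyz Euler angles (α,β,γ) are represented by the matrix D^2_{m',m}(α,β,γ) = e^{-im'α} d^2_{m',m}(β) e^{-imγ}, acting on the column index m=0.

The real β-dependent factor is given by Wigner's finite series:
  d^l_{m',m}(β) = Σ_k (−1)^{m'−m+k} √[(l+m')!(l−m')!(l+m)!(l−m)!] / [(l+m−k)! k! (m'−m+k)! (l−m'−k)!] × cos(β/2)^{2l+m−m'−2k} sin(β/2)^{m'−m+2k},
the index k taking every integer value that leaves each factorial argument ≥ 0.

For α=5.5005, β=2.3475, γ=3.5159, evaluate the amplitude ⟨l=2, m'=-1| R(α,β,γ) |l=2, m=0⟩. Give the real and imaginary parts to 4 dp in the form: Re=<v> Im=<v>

First d^2_{-1,0}(β=2.3475), then the phase factors e^{-i(-1)α} and e^{-i(0)γ}:
Half-angle: c=0.386696, s=0.922207. N=√(1·6·2·2)=4.898979
Admissible k: 1..2 (factorial args all ≥0)
  k=1: (−1)^0·4.8990/(2)·0.3867^3·0.9222^1 = +0.130621
  k=2: (−1)^1·4.8990/(2)·0.3867^1·0.9222^3 = -0.742901
d^2_{-1,0}(2.3475) = +0.130621 -0.742901 = -0.612280
Attach z-rotation phases: D = e^{-i(-1)(5.5005)}·(-0.612280)·e^{-i(0)(3.5159)} = -0.434120+0.431771i

Re=-0.4341 Im=0.4318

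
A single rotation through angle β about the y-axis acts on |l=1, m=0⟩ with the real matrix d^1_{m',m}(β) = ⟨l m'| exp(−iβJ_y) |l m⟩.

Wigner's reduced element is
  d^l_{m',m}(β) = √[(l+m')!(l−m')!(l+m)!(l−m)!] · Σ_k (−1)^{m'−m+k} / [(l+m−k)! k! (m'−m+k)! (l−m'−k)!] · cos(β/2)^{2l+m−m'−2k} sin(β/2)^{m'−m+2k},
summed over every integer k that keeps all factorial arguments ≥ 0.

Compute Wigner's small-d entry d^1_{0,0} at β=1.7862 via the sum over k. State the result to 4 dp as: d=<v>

d^1_{0,0}(β=1.7862) via Wigner's sum:
c=cos(1.7862/2)=0.627000, s=sin(1.7862/2)=0.779019; N=√[1·1·1·1]=1.000000
The bounds max(0,m−m')=0 and min(l+m,l−m')=1 give 2 terms
  k=0: (−1)^0·1.0000/(1)·0.6270^2·0.7790^0 = +0.393129
  k=1: (−1)^1·1.0000/(1)·0.6270^0·0.7790^2 = -0.606871
d^1_{0,0}(1.7862) = +0.393129 -0.606871 = -0.213742

d=-0.2137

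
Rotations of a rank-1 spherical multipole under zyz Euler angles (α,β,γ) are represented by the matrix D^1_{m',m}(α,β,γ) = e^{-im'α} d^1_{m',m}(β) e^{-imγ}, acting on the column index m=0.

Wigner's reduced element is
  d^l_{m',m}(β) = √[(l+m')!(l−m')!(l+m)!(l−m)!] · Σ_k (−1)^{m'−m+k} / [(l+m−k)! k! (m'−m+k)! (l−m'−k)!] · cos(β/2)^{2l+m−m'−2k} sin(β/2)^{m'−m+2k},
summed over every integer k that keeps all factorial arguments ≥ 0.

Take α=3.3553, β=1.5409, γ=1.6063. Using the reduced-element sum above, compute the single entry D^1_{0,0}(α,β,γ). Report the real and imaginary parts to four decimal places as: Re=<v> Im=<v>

Split into d^1_{0,0}(β=1.5409) × two z-phases.
Half-angle: c=0.717597, s=0.696458. N=√(1·1·1·1)=1.000000
The bounds max(0,m−m')=0 and min(l+m,l−m')=1 give 2 terms
  k=0: (−1)^0·1.0000/(1)·0.7176^2·0.6965^0 = +0.514946
  k=1: (−1)^1·1.0000/(1)·0.7176^0·0.6965^2 = -0.485054
d^1_{0,0}(1.5409) = +0.514946 -0.485054 = +0.029892
Attach z-rotation phases: D = e^{-i(0)(3.3553)}·(+0.029892)·e^{-i(0)(1.6063)} = +0.029892+0.000000i

Re=0.0299 Im=0.0000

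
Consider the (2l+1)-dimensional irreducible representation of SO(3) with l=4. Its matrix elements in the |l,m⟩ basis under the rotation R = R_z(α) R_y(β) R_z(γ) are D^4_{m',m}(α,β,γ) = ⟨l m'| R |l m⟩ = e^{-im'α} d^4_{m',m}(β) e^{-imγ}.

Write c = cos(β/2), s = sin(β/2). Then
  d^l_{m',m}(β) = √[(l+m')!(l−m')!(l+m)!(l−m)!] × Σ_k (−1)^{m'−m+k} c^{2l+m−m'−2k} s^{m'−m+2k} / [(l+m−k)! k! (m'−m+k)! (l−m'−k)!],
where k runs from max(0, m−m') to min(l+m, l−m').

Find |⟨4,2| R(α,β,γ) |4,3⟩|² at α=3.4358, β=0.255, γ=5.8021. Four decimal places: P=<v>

P=0.1825

First d^4_{2,3}(β=0.255), then the phase factors e^{-i(2)α} and e^{-i(3)γ}:
With c≡cos(β/2)=0.991883 and s≡sin(β/2)=0.127155, N=[720·2·5040·1]^{1/2}=2693.993318
Admissible k: 1..2 (factorial args all ≥0)
  k=1: (−1)^0·2693.9933/(720)·0.9919^7·0.1272^1 = +0.449386
  k=2: (−1)^1·2693.9933/(240)·0.9919^5·0.1272^3 = -0.022156
d^4_{2,3}(0.255) = +0.449386 -0.022156 = +0.427230
|D^4_{2,3}|² = |d^4_{2,3}(β)|² = (+0.427230)² = 0.182526 (the z-rotation phases have unit modulus)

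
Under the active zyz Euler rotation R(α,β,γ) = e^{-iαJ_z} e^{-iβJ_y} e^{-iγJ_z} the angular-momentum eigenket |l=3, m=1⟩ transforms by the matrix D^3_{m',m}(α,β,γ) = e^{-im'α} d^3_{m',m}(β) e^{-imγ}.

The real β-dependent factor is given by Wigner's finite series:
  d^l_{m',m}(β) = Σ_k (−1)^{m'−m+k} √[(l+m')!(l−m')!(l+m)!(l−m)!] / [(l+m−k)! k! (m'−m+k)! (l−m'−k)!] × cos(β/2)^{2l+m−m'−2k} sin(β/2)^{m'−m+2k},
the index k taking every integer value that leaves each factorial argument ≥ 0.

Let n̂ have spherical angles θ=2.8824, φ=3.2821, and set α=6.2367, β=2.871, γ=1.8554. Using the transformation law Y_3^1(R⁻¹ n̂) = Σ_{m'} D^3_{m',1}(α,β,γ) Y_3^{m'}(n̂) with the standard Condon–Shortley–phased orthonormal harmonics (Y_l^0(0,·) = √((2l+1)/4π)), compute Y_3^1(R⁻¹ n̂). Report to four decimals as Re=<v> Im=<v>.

Re=0.1647 Im=0.4130

Need the full column D^3_{m',1} for m'=−3..3 at α=6.2367, β=2.871, γ=1.8554.
cos(β/2)=0.134884, sin(β/2)=0.990861
d^3_{-3,1}: single k=4 term ⇒ +0.067923;  D = -0.027948-0.061907i
d^3_{-2,1}: k∈[3..4] ⇒ +0.015099 -0.407404 = -0.392304;  D = +0.144630+0.364671i
d^3_{-1,1}: k∈[2..4] ⇒ +0.001950 -0.140301 +0.946406 = +0.808054;  D = -0.262677-0.764168i
d^3_{0,1}: k∈[1..3] ⇒ +0.000153 -0.024810 +0.446288 = +0.421631;  D = -0.118384-0.404670i
d^3_{1,1}: k∈[0..2] ⇒ +0.000006 -0.002600 +0.105226 = +0.102632;  D = -0.024208-0.099736i
d^3_{2,1}: k∈[0..1] ⇒ -0.000140 +0.015099 = +0.014959;  D = -0.002849-0.014685i
d^3_{3,1}: single k=0 term ⇒ +0.001259;  D = -0.000182-0.001245i
Y_3^{m'}(θ=2.8824,φ=3.2821) and Σ D·Y over m':
  (-0.0279-0.0619i)·(-0.0064+0.0029i)  (+0.1446+0.3647i)·(-0.0623+0.0180i)  (-0.2627-0.7642i)·(-0.3011+0.0426i)  (-0.1184-0.4047i)·(-0.6029+0.0000i)  (-0.0242-0.0997i)·(+0.3011+0.0426i)  (-0.0028-0.0147i)·(-0.0623-0.0180i)  (-0.0002-0.0012i)·(+0.0064+0.0029i)
Y_3^1(R⁻¹ n̂) = +0.164675+0.412993i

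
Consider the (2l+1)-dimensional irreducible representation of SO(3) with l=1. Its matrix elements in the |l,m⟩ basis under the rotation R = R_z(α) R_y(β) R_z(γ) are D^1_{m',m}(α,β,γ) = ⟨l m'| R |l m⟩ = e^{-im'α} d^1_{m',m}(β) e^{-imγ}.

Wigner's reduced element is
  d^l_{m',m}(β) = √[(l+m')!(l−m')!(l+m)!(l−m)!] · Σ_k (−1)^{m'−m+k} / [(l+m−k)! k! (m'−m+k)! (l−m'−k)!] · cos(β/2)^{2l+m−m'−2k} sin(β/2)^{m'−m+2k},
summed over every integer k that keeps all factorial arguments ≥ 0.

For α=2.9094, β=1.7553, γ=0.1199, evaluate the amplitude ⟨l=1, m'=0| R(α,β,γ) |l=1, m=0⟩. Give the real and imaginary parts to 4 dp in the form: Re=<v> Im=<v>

Split into d^1_{0,0}(β=1.7553) × two z-phases.
c=cos(1.7553/2)=0.638961, s=sin(1.7553/2)=0.769239; N=√[1·1·1·1]=1.000000
k: max(0,(0)−(0))=0 … min(1+(0),1−(0))=1
  k=0: (−1)^0·1.0000/(1)·0.6390^2·0.7692^0 = +0.408271
  k=1: (−1)^1·1.0000/(1)·0.6390^0·0.7692^2 = -0.591729
d^1_{0,0}(1.7553) = +0.408271 -0.591729 = -0.183459
D = (+1.000000+0.000000i)·(-0.183459)·(+1.000000+0.000000i) = -0.183459+0.000000i

Re=-0.1835 Im=0.0000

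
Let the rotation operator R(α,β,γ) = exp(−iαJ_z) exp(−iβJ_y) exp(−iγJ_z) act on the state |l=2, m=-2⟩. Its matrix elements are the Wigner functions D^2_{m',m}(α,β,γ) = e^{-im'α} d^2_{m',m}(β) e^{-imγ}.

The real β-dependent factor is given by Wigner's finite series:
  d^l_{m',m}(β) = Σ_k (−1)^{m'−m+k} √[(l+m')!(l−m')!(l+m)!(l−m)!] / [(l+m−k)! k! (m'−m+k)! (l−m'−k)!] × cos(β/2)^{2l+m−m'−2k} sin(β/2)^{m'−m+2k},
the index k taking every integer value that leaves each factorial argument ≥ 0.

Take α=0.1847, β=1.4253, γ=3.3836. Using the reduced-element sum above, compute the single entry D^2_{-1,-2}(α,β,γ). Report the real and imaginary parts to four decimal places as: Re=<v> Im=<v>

Re=-0.4444 Im=-0.3512

First d^2_{-1,-2}(β=1.4253), then the phase factors e^{-i(-1)α} and e^{-i(-2)γ}:
c=cos(1.4253/2)=0.756632, s=sin(1.4253/2)=0.653841; N=√[1·6·1·24]=12.000000
The bounds max(0,m−m')=0 and min(l+m,l−m')=0 give 1 term
  k=0: (−1)^1·12.0000/(6)·0.7566^3·0.6538^1 = -0.566443
d^2_{-1,-2}(1.4253) = -0.566443
D = (+0.982991+0.183652i)·(-0.566443)·(+0.885134+0.465336i) = -0.444442-0.351182i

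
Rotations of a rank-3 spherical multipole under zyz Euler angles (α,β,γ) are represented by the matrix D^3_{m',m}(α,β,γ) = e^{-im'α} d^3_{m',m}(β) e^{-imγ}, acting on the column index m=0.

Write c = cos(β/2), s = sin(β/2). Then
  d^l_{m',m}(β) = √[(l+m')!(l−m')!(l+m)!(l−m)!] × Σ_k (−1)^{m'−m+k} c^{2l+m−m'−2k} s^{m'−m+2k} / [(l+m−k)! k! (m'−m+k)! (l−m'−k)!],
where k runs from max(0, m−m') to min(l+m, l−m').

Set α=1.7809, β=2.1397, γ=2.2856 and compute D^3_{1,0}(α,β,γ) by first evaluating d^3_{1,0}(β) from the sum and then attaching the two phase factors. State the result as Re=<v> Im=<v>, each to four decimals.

D^3_{1,0}(1.7809,2.1397,2.2856) = e^{-i·1·1.7809}·d^3_{1,0}(2.1397)·e^{-i·0·2.2856}. Compute d first:
Half-angle: c=0.480256, s=0.877128. N=√(24·2·6·6)=41.569219
Admissible k: 0..2 (factorial args all ≥0)
  k=0: (−1)^1·41.5692/(12)·0.4803^5·0.8771^1 = -0.077628
  k=1: (−1)^2·41.5692/(4)·0.4803^3·0.8771^3 = +0.776818
  k=2: (−1)^3·41.5692/(12)·0.4803^1·0.8771^5 = -0.863733
d^3_{1,0}(2.1397) = -0.077628 +0.776818 -0.863733 = -0.164542
Phases: e^{-i·(1)·1.7809}=-0.208561-0.978009i, e^{-i·(0)·2.2856}=+1.000000+0.000000i ⇒ D=+0.034317+0.160924i

Re=0.0343 Im=0.1609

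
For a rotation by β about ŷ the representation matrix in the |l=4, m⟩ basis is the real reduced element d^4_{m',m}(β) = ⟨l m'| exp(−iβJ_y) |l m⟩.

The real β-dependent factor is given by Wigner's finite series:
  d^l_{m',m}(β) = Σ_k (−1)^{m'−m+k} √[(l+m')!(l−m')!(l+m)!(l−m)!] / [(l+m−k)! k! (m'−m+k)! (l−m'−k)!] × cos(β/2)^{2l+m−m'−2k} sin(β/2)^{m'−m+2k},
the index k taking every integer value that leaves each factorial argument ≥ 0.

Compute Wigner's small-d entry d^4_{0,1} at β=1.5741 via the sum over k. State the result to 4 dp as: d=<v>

d=0.0055

d^4_{0,1}(β=1.5741) via Wigner's sum:
With c≡cos(β/2)=0.705938 and s≡sin(β/2)=0.708274, N=[24·24·120·6]^{1/2}=643.987578
The bounds max(0,m−m')=1 and min(l+m,l−m')=4 give 4 terms
  k=1: (−1)^0·643.9876/(144)·0.7059^7·0.7083^1 = +0.276746
  k=2: (−1)^1·643.9876/(24)·0.7059^5·0.7083^3 = -1.671483
  k=3: (−1)^2·643.9876/(24)·0.7059^3·0.7083^5 = +1.682564
  k=4: (−1)^3·643.9876/(144)·0.7059^1·0.7083^7 = -0.282286
d^4_{0,1}(1.5741) = +0.276746 -1.671483 +1.682564 -0.282286 = +0.005540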